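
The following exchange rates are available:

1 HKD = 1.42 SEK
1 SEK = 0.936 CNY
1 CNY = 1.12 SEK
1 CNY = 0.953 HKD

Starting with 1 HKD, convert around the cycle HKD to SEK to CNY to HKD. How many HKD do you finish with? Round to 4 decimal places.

1 HKD × 1.42 = 1.42 SEK
1.42 SEK × 0.936 = 1.32912 CNY
1.32912 CNY × 0.953 = 1.26665136 HKD

1.2667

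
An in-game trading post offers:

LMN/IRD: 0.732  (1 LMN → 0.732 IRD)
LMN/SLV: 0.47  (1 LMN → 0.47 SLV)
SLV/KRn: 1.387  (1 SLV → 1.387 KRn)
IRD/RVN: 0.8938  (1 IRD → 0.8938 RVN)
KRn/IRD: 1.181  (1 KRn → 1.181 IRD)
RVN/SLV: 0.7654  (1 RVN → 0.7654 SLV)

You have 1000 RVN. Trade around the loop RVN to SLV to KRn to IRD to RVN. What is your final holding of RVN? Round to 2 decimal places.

1000 RVN × 0.7654 = 765.4 SLV
765.4 SLV × 1.387 = 1061.6098 KRn
1061.6098 KRn × 1.181 = 1253.7611738 IRD
1253.7611738 IRD × 0.8938 = 1120.61173714244 RVN

1120.61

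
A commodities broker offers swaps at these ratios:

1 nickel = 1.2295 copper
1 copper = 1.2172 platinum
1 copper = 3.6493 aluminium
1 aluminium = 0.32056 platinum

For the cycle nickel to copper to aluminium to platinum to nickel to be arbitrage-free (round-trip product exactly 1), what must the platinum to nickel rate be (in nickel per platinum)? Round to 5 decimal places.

Known legs of the cycle: 1.2295 × 3.6493 × 0.32056 = 1.438293208036
For no arbitrage the full-cycle product must be 1, so the missing rate is 1 / 1.438293208036 ≈ 0.6952685.

0.69527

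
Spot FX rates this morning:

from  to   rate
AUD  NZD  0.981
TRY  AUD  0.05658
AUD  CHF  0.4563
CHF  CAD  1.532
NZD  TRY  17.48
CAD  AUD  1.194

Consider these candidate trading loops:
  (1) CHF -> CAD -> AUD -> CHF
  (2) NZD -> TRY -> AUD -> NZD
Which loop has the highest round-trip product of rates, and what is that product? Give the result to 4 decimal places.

0.9702

(1) 1.532 × 1.194 × 0.4563 = 0.83467
(2) 17.48 × 0.05658 × 0.981 = 0.97023
Highest is cycle (2) at 0.9702 (≤1, no arbitrage).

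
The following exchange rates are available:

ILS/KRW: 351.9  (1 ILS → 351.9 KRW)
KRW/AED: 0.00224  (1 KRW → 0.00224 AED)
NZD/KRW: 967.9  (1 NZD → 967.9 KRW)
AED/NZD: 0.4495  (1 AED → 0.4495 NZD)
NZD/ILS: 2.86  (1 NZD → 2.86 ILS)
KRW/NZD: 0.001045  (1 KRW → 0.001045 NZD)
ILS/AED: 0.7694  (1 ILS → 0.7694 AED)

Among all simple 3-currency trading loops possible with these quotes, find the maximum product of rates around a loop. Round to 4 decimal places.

1.0517

ILS→KRW→NZD→ILS: 351.9 × 0.001045 × 2.86 = 1.05172
AED→NZD→ILS→AED: 0.4495 × 2.86 × 0.7694 = 0.98912
AED→NZD→KRW→AED: 0.4495 × 967.9 × 0.00224 = 0.97456
Maximum is ILS→KRW→NZD→ILS at 1.0517; arbitrage exists.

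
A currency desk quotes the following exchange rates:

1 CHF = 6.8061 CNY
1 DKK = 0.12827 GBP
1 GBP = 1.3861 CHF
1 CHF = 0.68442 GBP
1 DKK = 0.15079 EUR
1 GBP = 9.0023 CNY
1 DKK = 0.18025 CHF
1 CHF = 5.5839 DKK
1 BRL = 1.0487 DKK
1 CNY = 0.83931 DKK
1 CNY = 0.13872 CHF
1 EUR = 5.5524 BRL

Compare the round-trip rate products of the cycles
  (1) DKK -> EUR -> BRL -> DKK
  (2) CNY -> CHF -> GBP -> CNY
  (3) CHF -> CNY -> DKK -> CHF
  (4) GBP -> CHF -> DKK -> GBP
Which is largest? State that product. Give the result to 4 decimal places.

1.0297

(1) 0.15079 × 5.5524 × 1.0487 = 0.87802
(2) 0.13872 × 0.68442 × 9.0023 = 0.85470
(3) 6.8061 × 0.83931 × 0.18025 = 1.02967
(4) 1.3861 × 5.5839 × 0.12827 = 0.99279
Highest is cycle (3) at 1.0297 (>1, arbitrage).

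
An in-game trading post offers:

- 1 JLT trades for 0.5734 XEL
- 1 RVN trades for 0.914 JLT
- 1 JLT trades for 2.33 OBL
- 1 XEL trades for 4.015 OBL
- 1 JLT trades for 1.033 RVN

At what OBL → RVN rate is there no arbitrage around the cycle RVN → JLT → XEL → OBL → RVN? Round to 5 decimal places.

0.47524

Known legs of the cycle: 0.914 × 0.5734 × 4.015 = 2.104211714
For no arbitrage the full-cycle product must be 1, so the missing rate is 1 / 2.104211714 ≈ 0.4752374.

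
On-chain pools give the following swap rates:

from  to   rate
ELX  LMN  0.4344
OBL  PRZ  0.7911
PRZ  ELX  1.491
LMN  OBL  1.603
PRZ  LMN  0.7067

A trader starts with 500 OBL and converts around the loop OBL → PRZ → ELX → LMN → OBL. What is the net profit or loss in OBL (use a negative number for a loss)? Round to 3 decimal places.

500 OBL × 0.7911 = 395.55 PRZ
395.55 PRZ × 1.491 = 589.76505 ELX
589.76505 ELX × 0.4344 = 256.19393772 LMN
256.19393772 LMN × 1.603 = 410.67888216516 OBL
Net change: 410.67888216516 − 500 = -89.32111783484 OBL

-89.321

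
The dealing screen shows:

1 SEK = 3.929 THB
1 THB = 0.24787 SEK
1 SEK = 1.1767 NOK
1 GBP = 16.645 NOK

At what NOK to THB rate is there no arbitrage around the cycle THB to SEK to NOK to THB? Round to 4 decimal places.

Known legs of the cycle: 0.24787 × 1.1767 = 0.291668629
For no arbitrage the full-cycle product must be 1, so the missing rate is 1 / 0.291668629 ≈ 3.428548.

3.4285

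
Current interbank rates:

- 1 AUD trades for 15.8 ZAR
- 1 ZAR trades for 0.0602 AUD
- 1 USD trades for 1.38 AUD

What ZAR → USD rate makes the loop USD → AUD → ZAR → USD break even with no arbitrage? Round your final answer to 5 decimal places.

Known legs of the cycle: 1.38 × 15.8 = 21.804
For no arbitrage the full-cycle product must be 1, so the missing rate is 1 / 21.804 ≈ 0.0458631.

0.04586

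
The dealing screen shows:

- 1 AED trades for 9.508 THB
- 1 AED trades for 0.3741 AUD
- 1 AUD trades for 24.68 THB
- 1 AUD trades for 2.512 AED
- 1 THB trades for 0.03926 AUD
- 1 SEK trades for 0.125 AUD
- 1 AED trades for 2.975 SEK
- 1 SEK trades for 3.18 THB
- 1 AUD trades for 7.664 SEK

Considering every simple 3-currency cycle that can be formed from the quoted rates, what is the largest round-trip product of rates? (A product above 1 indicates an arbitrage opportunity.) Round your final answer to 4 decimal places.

0.9568

AUD→SEK→THB→AUD: 7.664 × 3.18 × 0.03926 = 0.95683
AED→THB→AUD→AED: 9.508 × 0.03926 × 2.512 = 0.93769
AED→SEK→AUD→AED: 2.975 × 0.125 × 2.512 = 0.93415
Maximum is AUD→SEK→THB→AUD at 0.9568; no arbitrage — every cycle loses value.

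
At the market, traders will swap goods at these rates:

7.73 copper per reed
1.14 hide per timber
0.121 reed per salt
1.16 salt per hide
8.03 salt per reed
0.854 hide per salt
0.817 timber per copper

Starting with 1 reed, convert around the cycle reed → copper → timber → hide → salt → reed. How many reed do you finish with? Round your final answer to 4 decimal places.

1 reed × 7.73 = 7.73 copper
7.73 copper × 0.817 = 6.31541 timber
6.31541 timber × 1.14 = 7.1995674 hide
7.1995674 hide × 1.16 = 8.351498184 salt
8.351498184 salt × 0.121 = 1.010531280264 reed

1.0105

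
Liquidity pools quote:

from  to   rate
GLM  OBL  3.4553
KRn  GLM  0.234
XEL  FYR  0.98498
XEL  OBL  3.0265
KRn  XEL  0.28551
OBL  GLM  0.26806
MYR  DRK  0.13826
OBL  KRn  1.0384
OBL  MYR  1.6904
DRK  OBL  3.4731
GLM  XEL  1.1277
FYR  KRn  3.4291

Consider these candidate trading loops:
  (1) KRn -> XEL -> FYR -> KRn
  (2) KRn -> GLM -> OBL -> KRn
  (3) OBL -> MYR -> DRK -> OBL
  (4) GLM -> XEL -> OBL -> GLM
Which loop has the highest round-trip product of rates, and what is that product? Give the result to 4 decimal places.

(1) 0.28551 × 0.98498 × 3.4291 = 0.96434
(2) 0.234 × 3.4553 × 1.0384 = 0.83959
(3) 1.6904 × 0.13826 × 3.4731 = 0.81171
(4) 1.1277 × 3.0265 × 0.26806 = 0.91488
Highest is cycle (1) at 0.9643 (≤1, no arbitrage).

0.9643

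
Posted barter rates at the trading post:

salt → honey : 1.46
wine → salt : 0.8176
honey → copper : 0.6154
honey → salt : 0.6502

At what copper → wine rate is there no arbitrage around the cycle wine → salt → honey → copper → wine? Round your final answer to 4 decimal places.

1.3613

Known legs of the cycle: 0.8176 × 1.46 × 0.6154 = 0.7346005184
For no arbitrage the full-cycle product must be 1, so the missing rate is 1 / 0.7346005184 ≈ 1.361284.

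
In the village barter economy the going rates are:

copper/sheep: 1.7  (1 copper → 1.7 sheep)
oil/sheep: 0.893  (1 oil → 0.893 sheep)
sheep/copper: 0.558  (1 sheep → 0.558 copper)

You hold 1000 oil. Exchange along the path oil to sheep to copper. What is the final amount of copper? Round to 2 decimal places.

1000 oil × 0.893 = 893 sheep
893 sheep × 0.558 = 498.294 copper

498.29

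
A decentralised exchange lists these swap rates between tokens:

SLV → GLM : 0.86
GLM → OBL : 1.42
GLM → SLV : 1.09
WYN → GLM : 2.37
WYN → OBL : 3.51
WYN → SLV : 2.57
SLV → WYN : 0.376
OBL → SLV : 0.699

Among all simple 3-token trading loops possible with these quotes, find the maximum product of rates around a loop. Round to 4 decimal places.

SLV→WYN→GLM→SLV: 0.376 × 2.37 × 1.09 = 0.97132
SLV→WYN→OBL→SLV: 0.376 × 3.51 × 0.699 = 0.92251
SLV→GLM→OBL→SLV: 0.86 × 1.42 × 0.699 = 0.85362
Maximum is SLV→WYN→GLM→SLV at 0.9713; no arbitrage — every cycle loses value.

0.9713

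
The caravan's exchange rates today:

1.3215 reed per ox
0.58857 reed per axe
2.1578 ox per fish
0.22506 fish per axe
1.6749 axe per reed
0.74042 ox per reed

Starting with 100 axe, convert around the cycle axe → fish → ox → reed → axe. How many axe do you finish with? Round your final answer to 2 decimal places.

107.49

100 axe × 0.22506 = 22.506 fish
22.506 fish × 2.1578 = 48.5634468 ox
48.5634468 ox × 1.3215 = 64.1765949462 reed
64.1765949462 reed × 1.6749 = 107.48937887539038 axe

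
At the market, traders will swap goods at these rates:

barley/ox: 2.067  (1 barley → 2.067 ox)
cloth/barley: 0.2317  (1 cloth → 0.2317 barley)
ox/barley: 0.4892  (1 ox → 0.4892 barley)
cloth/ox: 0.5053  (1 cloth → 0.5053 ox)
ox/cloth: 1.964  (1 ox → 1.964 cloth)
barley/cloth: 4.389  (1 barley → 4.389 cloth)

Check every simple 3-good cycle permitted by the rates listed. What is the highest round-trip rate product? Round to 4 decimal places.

ox→barley→cloth→ox: 0.4892 × 4.389 × 0.5053 = 1.08493
ox→cloth→barley→ox: 1.964 × 0.2317 × 2.067 = 0.94061
Maximum is ox→barley→cloth→ox at 1.0849; arbitrage exists.

1.0849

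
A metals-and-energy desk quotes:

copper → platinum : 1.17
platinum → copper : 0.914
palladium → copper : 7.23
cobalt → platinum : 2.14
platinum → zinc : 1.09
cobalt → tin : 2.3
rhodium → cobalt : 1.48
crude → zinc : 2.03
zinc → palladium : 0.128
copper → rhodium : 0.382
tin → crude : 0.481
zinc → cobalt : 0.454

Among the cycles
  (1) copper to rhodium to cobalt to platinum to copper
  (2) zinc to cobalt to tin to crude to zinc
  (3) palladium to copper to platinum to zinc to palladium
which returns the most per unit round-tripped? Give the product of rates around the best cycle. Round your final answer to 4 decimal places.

(1) 0.382 × 1.48 × 2.14 × 0.914 = 1.10582
(2) 0.454 × 2.3 × 0.481 × 2.03 = 1.01959
(3) 7.23 × 1.17 × 1.09 × 0.128 = 1.18021
Highest is cycle (3) at 1.1802 (>1, arbitrage).

1.1802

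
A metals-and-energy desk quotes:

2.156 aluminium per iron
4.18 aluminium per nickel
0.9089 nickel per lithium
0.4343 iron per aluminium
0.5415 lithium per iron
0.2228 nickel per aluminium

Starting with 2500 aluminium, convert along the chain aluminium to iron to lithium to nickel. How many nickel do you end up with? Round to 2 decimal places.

534.37

2500 aluminium × 0.4343 = 1085.75 iron
1085.75 iron × 0.5415 = 587.933625 lithium
587.933625 lithium × 0.9089 = 534.3728717625 nickel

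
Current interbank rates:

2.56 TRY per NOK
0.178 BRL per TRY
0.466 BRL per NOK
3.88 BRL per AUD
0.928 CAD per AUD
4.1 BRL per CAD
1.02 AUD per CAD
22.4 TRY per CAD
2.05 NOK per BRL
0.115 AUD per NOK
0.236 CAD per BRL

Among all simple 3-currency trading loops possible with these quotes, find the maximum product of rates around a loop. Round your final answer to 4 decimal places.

0.9410

TRY→BRL→CAD→TRY: 0.178 × 0.236 × 22.4 = 0.94098
TRY→BRL→NOK→TRY: 0.178 × 2.05 × 2.56 = 0.93414
AUD→BRL→CAD→AUD: 3.88 × 0.236 × 1.02 = 0.93399
AUD→BRL→NOK→AUD: 3.88 × 2.05 × 0.115 = 0.91471
Maximum is TRY→BRL→CAD→TRY at 0.9410; no arbitrage — every cycle loses value.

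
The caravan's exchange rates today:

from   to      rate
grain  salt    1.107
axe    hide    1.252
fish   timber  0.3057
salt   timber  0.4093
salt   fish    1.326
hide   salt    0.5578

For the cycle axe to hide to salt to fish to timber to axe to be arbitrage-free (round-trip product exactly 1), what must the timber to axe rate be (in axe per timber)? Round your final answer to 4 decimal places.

Known legs of the cycle: 1.252 × 0.5578 × 1.326 × 0.3057 = 0.28308822255792
For no arbitrage the full-cycle product must be 1, so the missing rate is 1 / 0.28308822255792 ≈ 3.532468.

3.5325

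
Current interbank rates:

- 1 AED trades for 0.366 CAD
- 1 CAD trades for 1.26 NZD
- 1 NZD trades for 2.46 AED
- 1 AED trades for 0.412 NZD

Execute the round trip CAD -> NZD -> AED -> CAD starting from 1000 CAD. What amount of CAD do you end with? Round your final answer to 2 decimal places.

1134.45

1000 CAD × 1.26 = 1260 NZD
1260 NZD × 2.46 = 3099.6 AED
3099.6 AED × 0.366 = 1134.4536 CAD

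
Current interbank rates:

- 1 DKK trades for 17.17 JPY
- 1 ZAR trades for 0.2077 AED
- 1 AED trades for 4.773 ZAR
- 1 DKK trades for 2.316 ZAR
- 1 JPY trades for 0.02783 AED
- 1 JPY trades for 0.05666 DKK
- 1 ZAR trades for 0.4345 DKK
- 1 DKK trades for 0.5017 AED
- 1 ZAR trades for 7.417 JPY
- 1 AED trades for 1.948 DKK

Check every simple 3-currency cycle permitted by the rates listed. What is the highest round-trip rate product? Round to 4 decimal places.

1.0405

DKK→AED→ZAR→DKK: 0.5017 × 4.773 × 0.4345 = 1.04046
ZAR→JPY→AED→ZAR: 7.417 × 0.02783 × 4.773 = 0.98522
DKK→ZAR→JPY→DKK: 2.316 × 7.417 × 0.05666 = 0.97329
DKK→ZAR→AED→DKK: 2.316 × 0.2077 × 1.948 = 0.93705
DKK→JPY→AED→DKK: 17.17 × 0.02783 × 1.948 = 0.93083
Maximum is DKK→AED→ZAR→DKK at 1.0405; arbitrage exists.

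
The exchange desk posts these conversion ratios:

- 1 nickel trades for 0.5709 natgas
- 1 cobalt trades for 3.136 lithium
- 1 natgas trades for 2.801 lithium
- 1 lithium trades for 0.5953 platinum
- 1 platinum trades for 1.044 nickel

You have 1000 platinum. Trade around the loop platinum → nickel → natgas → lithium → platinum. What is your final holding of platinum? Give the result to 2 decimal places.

1000 platinum × 1.044 = 1044 nickel
1044 nickel × 0.5709 = 596.0196 natgas
596.0196 natgas × 2.801 = 1669.4508996 lithium
1669.4508996 lithium × 0.5953 = 993.82412053188 platinum

993.82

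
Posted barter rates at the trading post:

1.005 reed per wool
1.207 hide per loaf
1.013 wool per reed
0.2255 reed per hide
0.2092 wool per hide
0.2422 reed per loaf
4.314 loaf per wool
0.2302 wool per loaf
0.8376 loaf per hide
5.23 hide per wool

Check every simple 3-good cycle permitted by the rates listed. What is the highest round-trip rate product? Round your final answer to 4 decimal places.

1.1947

wool→hide→reed→wool: 5.23 × 0.2255 × 1.013 = 1.19470
wool→loaf→hide→wool: 4.314 × 1.207 × 0.2092 = 1.08930
wool→loaf→reed→wool: 4.314 × 0.2422 × 1.013 = 1.05843
wool→hide→loaf→wool: 5.23 × 0.8376 × 0.2302 = 1.00843
Maximum is wool→hide→reed→wool at 1.1947; arbitrage exists.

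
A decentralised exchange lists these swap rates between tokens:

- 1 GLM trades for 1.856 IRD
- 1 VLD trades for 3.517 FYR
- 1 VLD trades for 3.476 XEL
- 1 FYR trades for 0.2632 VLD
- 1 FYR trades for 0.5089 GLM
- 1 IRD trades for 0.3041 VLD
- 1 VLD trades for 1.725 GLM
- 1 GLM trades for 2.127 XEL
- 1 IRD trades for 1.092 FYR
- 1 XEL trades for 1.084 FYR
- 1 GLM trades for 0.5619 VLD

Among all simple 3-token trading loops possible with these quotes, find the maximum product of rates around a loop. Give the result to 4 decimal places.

1.1734

FYR→GLM→XEL→FYR: 0.5089 × 2.127 × 1.084 = 1.17335
FYR→GLM→IRD→FYR: 0.5089 × 1.856 × 1.092 = 1.03141
FYR→GLM→VLD→FYR: 0.5089 × 0.5619 × 3.517 = 1.00569
FYR→VLD→XEL→FYR: 0.2632 × 3.476 × 1.084 = 0.99173
IRD→VLD→GLM→IRD: 0.3041 × 1.725 × 1.856 = 0.97361
Maximum is FYR→GLM→XEL→FYR at 1.1734; arbitrage exists.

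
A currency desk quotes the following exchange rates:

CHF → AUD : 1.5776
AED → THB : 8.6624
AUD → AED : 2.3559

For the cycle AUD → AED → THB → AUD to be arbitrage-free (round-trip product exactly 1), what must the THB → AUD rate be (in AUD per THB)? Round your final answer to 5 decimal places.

0.04900

Known legs of the cycle: 2.3559 × 8.6624 = 20.40774816
For no arbitrage the full-cycle product must be 1, so the missing rate is 1 / 20.40774816 ≈ 0.0490010.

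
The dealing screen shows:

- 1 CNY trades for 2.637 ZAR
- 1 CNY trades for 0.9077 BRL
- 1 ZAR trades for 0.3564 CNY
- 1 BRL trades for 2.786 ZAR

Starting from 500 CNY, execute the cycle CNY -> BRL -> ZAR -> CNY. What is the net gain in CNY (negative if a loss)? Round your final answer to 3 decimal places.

500 CNY × 0.9077 = 453.85 BRL
453.85 BRL × 2.786 = 1264.4261 ZAR
1264.4261 ZAR × 0.3564 = 450.64146204 CNY
Net change: 450.64146204 − 500 = -49.35853796 CNY

-49.359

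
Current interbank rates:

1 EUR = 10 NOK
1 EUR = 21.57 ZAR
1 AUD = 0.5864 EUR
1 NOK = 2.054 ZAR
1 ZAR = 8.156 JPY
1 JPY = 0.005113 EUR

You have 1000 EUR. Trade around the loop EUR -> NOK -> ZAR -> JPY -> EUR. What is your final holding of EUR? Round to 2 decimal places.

1000 EUR × 10 = 10000 NOK
10000 NOK × 2.054 = 20540 ZAR
20540 ZAR × 8.156 = 167524.24 JPY
167524.24 JPY × 0.005113 = 856.55143912 EUR

856.55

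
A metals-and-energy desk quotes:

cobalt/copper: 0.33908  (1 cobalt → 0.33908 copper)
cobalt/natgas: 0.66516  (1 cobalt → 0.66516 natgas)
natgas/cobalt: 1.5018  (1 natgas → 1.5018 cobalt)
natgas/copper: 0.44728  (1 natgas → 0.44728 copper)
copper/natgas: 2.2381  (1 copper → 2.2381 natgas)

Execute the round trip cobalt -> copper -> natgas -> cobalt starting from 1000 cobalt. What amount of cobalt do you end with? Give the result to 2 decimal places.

1139.71

1000 cobalt × 0.33908 = 339.08 copper
339.08 copper × 2.2381 = 758.894948 natgas
758.894948 natgas × 1.5018 = 1139.7084329064 cobalt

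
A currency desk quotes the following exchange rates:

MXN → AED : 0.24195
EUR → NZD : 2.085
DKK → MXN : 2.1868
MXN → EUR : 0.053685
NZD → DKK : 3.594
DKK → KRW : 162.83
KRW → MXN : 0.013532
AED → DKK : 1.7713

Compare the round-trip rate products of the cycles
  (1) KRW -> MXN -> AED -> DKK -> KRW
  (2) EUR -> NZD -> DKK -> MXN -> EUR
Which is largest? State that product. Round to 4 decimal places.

0.9443

(1) 0.013532 × 0.24195 × 1.7713 × 162.83 = 0.94431
(2) 2.085 × 3.594 × 2.1868 × 0.053685 = 0.87972
Highest is cycle (1) at 0.9443 (≤1, no arbitrage).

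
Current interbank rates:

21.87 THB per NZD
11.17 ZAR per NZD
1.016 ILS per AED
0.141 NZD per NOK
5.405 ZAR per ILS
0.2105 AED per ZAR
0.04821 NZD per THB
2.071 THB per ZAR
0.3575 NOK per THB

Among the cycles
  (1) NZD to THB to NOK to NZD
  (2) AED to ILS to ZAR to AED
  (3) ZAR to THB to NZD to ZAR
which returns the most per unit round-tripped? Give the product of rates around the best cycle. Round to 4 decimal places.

1.1560

(1) 21.87 × 0.3575 × 0.141 = 1.10241
(2) 1.016 × 5.405 × 0.2105 = 1.15596
(3) 2.071 × 0.04821 × 11.17 = 1.11525
Highest is cycle (2) at 1.1560 (>1, arbitrage).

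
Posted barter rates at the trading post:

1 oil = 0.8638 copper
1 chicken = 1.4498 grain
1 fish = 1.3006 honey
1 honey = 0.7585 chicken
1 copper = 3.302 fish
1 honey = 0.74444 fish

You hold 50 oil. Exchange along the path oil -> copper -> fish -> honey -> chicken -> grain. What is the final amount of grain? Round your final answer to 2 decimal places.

203.97

50 oil × 0.8638 = 43.19 copper
43.19 copper × 3.302 = 142.61338 fish
142.61338 fish × 1.3006 = 185.482962028 honey
185.482962028 honey × 0.7585 = 140.688826698238 chicken
140.688826698238 chicken × 1.4498 = 203.9706609471054524 grain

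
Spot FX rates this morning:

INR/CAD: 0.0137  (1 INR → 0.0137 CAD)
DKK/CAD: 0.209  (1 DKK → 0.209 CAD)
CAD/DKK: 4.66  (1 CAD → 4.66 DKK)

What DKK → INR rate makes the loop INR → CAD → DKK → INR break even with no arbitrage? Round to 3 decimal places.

15.664

Known legs of the cycle: 0.0137 × 4.66 = 0.063842
For no arbitrage the full-cycle product must be 1, so the missing rate is 1 / 0.063842 ≈ 15.66367.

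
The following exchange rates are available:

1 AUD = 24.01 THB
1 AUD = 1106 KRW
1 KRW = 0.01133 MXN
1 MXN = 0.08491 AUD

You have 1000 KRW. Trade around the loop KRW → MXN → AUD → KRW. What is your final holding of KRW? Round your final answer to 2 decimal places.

1000 KRW × 0.01133 = 11.33 MXN
11.33 MXN × 0.08491 = 0.9620303 AUD
0.9620303 AUD × 1106 = 1064.0055118 KRW

1064.01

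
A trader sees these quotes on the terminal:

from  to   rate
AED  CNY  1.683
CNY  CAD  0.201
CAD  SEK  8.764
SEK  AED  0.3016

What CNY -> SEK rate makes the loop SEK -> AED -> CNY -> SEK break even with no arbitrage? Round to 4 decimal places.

1.9701

Known legs of the cycle: 0.3016 × 1.683 = 0.5075928
For no arbitrage the full-cycle product must be 1, so the missing rate is 1 / 0.5075928 ≈ 1.970083.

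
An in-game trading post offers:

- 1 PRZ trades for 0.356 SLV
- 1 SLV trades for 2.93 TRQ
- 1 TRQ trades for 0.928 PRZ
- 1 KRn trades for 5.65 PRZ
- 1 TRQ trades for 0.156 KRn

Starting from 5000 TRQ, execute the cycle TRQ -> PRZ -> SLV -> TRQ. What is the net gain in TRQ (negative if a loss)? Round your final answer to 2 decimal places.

-160.11

5000 TRQ × 0.928 = 4640 PRZ
4640 PRZ × 0.356 = 1651.84 SLV
1651.84 SLV × 2.93 = 4839.8912 TRQ
Net change: 4839.8912 − 5000 = -160.1088 TRQ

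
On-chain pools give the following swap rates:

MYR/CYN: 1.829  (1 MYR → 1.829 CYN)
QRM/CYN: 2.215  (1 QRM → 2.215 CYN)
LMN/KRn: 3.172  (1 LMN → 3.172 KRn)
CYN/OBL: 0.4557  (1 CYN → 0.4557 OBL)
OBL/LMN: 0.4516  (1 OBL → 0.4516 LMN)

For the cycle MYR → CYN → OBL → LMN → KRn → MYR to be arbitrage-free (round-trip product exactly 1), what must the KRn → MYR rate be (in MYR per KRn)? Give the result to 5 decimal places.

0.83757

Known legs of the cycle: 1.829 × 0.4557 × 0.4516 × 3.172 = 1.19393269706256
For no arbitrage the full-cycle product must be 1, so the missing rate is 1 / 1.19393269706256 ≈ 0.8375681.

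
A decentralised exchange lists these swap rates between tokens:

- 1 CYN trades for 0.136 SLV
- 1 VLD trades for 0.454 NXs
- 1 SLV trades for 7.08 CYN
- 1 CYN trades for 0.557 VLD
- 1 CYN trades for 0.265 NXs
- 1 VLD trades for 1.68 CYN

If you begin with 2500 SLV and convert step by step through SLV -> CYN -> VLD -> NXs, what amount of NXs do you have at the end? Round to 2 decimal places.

2500 SLV × 7.08 = 17700 CYN
17700 CYN × 0.557 = 9858.9 VLD
9858.9 VLD × 0.454 = 4475.9406 NXs

4475.94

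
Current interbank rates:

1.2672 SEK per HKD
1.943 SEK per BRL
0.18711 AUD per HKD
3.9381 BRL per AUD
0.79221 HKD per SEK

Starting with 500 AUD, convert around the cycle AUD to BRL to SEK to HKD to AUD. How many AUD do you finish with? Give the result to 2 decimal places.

500 AUD × 3.9381 = 1969.05 BRL
1969.05 BRL × 1.943 = 3825.86415 SEK
3825.86415 SEK × 0.79221 = 3030.8878382715 HKD
3030.8878382715 HKD × 0.18711 = 567.109423418980365 AUD

567.11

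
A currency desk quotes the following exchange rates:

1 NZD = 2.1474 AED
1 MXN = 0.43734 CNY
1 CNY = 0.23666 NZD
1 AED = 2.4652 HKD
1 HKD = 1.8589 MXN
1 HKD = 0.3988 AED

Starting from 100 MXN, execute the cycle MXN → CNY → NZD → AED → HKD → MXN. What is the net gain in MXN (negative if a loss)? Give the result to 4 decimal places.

100 MXN × 0.43734 = 43.734 CNY
43.734 CNY × 0.23666 = 10.35008844 NZD
10.35008844 NZD × 2.1474 = 22.225779916056 AED
22.225779916056 AED × 2.4652 = 54.7909926490612512 HKD
54.7909926490612512 HKD × 1.8589 = 101.85097623533995985568 MXN
Net change: 101.85097623533995985568 − 100 = 1.85097623533995985568 MXN

1.8510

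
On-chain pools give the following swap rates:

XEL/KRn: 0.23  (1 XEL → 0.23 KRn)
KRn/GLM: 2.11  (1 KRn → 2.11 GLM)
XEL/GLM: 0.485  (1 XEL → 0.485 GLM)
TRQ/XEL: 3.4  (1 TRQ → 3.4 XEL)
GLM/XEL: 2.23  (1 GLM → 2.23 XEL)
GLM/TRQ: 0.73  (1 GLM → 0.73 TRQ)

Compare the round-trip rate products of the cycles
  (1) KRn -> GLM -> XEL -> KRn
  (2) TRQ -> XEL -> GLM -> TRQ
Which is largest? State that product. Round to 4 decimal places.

(1) 2.11 × 2.23 × 0.23 = 1.08222
(2) 3.4 × 0.485 × 0.73 = 1.20377
Highest is cycle (2) at 1.2038 (>1, arbitrage).

1.2038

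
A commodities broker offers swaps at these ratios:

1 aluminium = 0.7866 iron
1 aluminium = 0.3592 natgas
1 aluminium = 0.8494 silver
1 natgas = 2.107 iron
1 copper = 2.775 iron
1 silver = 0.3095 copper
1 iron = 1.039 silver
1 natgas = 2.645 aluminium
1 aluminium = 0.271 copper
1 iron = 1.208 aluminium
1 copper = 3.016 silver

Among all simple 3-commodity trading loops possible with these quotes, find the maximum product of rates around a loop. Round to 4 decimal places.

0.9143

natgas→iron→aluminium→natgas: 2.107 × 1.208 × 0.3592 = 0.91426
copper→iron→aluminium→copper: 2.775 × 1.208 × 0.271 = 0.90845
silver→copper→iron→silver: 0.3095 × 2.775 × 1.039 = 0.89236
Maximum is natgas→iron→aluminium→natgas at 0.9143; no arbitrage — every cycle loses value.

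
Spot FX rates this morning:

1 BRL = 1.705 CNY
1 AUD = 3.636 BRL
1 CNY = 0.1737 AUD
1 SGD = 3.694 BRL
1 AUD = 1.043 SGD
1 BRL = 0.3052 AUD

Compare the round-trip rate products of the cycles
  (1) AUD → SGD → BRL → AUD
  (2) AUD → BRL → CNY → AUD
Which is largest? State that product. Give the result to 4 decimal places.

(1) 1.043 × 3.694 × 0.3052 = 1.17589
(2) 3.636 × 1.705 × 0.1737 = 1.07683
Highest is cycle (1) at 1.1759 (>1, arbitrage).

1.1759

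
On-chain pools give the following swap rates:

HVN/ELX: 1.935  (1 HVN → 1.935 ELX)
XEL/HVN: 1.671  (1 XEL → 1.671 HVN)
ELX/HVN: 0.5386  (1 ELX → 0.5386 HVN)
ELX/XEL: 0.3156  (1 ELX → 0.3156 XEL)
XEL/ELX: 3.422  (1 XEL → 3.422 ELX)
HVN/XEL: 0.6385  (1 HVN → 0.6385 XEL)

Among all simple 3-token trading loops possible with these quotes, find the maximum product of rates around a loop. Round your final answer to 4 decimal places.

1.1768

XEL→ELX→HVN→XEL: 3.422 × 0.5386 × 0.6385 = 1.17681
XEL→HVN→ELX→XEL: 1.671 × 1.935 × 0.3156 = 1.02046
Maximum is XEL→ELX→HVN→XEL at 1.1768; arbitrage exists.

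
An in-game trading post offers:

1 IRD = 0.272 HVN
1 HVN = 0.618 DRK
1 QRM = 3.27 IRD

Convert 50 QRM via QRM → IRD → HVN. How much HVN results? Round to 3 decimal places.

50 QRM × 3.27 = 163.5 IRD
163.5 IRD × 0.272 = 44.472 HVN

44.472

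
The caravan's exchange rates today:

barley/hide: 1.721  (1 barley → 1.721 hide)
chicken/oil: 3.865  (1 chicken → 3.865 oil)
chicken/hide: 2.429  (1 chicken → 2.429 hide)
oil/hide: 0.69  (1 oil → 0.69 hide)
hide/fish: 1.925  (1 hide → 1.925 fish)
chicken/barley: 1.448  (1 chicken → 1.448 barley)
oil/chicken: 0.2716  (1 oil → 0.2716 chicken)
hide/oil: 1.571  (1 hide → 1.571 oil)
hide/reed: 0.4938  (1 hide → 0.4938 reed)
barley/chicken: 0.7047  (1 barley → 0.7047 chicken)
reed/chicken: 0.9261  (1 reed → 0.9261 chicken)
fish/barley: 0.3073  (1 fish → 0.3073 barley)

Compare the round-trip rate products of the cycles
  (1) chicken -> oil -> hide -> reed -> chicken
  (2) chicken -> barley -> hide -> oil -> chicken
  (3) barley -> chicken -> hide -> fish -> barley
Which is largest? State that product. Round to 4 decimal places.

1.2196

(1) 3.865 × 0.69 × 0.4938 × 0.9261 = 1.21957
(2) 1.448 × 1.721 × 1.571 × 0.2716 = 1.06330
(3) 0.7047 × 2.429 × 1.925 × 0.3073 = 1.01257
Highest is cycle (1) at 1.2196 (>1, arbitrage).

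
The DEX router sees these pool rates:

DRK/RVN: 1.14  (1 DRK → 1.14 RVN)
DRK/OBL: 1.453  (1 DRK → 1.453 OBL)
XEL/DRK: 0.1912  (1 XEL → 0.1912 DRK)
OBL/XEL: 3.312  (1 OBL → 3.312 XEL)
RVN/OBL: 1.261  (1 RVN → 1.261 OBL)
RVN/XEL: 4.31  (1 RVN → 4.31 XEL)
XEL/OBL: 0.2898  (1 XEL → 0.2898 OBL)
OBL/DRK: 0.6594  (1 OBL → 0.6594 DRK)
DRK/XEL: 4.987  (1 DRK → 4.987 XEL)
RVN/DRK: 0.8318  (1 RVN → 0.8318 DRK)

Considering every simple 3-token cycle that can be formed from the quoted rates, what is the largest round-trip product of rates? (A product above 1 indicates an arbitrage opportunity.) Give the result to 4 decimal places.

0.9530

XEL→OBL→DRK→XEL: 0.2898 × 0.6594 × 4.987 = 0.95299
OBL→DRK→RVN→OBL: 0.6594 × 1.14 × 1.261 = 0.94791
XEL→DRK→RVN→XEL: 0.1912 × 1.14 × 4.31 = 0.93944
XEL→DRK→OBL→XEL: 0.1912 × 1.453 × 3.312 = 0.92012
Maximum is XEL→OBL→DRK→XEL at 0.9530; no arbitrage — every cycle loses value.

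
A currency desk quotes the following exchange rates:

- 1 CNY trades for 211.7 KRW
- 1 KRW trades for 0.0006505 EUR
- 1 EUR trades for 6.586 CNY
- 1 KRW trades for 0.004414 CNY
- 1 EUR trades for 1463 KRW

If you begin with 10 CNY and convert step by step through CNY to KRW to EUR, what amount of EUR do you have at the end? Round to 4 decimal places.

10 CNY × 211.7 = 2117 KRW
2117 KRW × 0.0006505 = 1.3771085 EUR

1.3771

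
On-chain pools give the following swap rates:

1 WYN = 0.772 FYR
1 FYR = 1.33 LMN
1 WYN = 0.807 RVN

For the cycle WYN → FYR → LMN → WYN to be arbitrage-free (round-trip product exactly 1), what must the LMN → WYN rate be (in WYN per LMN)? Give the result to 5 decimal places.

Known legs of the cycle: 0.772 × 1.33 = 1.02676
For no arbitrage the full-cycle product must be 1, so the missing rate is 1 / 1.02676 ≈ 0.9739374.

0.97394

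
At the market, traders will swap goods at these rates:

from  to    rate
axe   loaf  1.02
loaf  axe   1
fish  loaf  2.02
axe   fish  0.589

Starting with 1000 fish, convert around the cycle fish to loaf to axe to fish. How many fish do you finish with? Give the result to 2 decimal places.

1189.78

1000 fish × 2.02 = 2020 loaf
2020 loaf × 1 = 2020 axe
2020 axe × 0.589 = 1189.78 fish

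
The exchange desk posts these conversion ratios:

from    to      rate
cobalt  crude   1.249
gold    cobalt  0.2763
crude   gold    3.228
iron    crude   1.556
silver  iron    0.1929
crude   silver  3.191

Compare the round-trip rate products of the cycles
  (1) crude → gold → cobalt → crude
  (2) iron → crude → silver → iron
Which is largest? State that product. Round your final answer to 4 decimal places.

1.1140

(1) 3.228 × 0.2763 × 1.249 = 1.11398
(2) 1.556 × 3.191 × 0.1929 = 0.95779
Highest is cycle (1) at 1.1140 (>1, arbitrage).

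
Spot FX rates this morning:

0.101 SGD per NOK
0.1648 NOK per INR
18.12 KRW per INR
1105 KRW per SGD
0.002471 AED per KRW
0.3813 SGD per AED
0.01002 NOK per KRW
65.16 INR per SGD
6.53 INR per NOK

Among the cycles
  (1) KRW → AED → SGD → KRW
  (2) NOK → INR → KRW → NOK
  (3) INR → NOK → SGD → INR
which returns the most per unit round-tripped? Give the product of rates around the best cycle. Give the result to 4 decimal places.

(1) 0.002471 × 0.3813 × 1105 = 1.04112
(2) 6.53 × 18.12 × 0.01002 = 1.18560
(3) 0.1648 × 0.101 × 65.16 = 1.08458
Highest is cycle (2) at 1.1856 (>1, arbitrage).

1.1856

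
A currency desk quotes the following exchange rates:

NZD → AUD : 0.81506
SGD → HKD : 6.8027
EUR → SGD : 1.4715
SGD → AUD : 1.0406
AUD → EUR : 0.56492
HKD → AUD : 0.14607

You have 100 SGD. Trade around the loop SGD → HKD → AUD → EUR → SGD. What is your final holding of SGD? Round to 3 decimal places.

82.602

100 SGD × 6.8027 = 680.27 HKD
680.27 HKD × 0.14607 = 99.3670389 AUD
99.3670389 AUD × 0.56492 = 56.134427615388 EUR
56.134427615388 EUR × 1.4715 = 82.601810236043442 SGD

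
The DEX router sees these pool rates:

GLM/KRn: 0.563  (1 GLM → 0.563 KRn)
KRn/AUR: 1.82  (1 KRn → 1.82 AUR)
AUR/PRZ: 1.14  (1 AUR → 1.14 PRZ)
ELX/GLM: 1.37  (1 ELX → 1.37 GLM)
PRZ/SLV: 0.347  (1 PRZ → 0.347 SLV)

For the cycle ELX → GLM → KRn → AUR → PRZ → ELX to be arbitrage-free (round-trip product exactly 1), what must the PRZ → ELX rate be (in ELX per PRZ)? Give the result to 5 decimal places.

Known legs of the cycle: 1.37 × 0.563 × 1.82 × 1.14 = 1.600313988
For no arbitrage the full-cycle product must be 1, so the missing rate is 1 / 1.600313988 ≈ 0.6248774.

0.62488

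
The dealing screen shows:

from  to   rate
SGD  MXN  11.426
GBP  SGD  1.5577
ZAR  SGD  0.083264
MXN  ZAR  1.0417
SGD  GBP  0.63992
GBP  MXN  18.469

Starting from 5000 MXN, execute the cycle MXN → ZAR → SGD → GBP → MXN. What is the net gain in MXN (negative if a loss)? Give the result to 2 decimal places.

125.53

5000 MXN × 1.0417 = 5208.5 ZAR
5208.5 ZAR × 0.083264 = 433.680544 SGD
433.680544 SGD × 0.63992 = 277.52085371648 GBP
277.52085371648 GBP × 18.469 = 5125.53264728966912 MXN
Net change: 5125.53264728966912 − 5000 = 125.53264728966912 MXN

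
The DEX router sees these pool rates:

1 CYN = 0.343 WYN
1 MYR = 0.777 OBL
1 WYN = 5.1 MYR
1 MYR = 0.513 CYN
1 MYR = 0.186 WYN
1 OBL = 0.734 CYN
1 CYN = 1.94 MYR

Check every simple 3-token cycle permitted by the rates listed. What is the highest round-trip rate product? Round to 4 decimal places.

1.1064

CYN→MYR→OBL→CYN: 1.94 × 0.777 × 0.734 = 1.10642
CYN→WYN→MYR→CYN: 0.343 × 5.1 × 0.513 = 0.89739
Maximum is CYN→MYR→OBL→CYN at 1.1064; arbitrage exists.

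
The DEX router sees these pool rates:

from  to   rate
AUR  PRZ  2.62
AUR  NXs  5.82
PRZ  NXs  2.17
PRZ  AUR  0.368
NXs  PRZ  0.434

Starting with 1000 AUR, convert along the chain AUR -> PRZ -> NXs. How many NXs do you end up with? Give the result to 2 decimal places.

5685.40

1000 AUR × 2.62 = 2620 PRZ
2620 PRZ × 2.17 = 5685.4 NXs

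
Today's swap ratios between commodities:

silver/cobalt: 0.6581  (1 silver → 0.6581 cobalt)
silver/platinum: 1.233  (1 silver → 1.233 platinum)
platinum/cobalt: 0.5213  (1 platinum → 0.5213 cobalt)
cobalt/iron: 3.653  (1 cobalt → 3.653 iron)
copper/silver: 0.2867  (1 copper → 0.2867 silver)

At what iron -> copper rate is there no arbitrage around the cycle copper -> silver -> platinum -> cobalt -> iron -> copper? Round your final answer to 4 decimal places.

1.4855

Known legs of the cycle: 0.2867 × 1.233 × 0.5213 × 3.653 = 0.67317529088979
For no arbitrage the full-cycle product must be 1, so the missing rate is 1 / 0.67317529088979 ≈ 1.485497.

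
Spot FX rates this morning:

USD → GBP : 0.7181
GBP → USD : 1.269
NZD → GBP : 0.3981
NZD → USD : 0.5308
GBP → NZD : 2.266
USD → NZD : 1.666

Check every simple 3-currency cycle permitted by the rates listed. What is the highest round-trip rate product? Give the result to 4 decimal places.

0.8637

GBP→NZD→USD→GBP: 2.266 × 0.5308 × 0.7181 = 0.86373
GBP→USD→NZD→GBP: 1.269 × 1.666 × 0.3981 = 0.84164
Maximum is GBP→NZD→USD→GBP at 0.8637; no arbitrage — every cycle loses value.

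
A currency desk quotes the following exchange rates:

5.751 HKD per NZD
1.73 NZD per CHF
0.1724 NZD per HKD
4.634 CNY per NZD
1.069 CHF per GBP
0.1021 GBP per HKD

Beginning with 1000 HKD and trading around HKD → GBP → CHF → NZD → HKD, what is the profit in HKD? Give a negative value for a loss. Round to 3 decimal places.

1000 HKD × 0.1021 = 102.1 GBP
102.1 GBP × 1.069 = 109.1449 CHF
109.1449 CHF × 1.73 = 188.820677 NZD
188.820677 NZD × 5.751 = 1085.907713427 HKD
Net change: 1085.907713427 − 1000 = 85.907713427 HKD

85.908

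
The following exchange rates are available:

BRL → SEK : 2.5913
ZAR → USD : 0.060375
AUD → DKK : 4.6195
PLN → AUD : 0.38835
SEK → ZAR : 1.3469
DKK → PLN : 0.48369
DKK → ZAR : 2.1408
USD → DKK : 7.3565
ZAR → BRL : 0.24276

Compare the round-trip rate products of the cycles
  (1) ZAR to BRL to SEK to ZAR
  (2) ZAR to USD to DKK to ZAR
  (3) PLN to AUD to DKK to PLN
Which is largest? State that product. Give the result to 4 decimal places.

0.9508

(1) 0.24276 × 2.5913 × 1.3469 = 0.84729
(2) 0.060375 × 7.3565 × 2.1408 = 0.95083
(3) 0.38835 × 4.6195 × 0.48369 = 0.86773
Highest is cycle (2) at 0.9508 (≤1, no arbitrage).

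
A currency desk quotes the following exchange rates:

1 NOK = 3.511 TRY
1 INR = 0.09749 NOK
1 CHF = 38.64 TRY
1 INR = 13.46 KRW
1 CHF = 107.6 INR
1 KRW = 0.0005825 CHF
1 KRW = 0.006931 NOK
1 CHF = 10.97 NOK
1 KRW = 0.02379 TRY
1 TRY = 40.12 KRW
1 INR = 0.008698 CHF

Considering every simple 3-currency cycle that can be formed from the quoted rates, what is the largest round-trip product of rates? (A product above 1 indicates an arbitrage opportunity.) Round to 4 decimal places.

NOK→TRY→KRW→NOK: 3.511 × 40.12 × 0.006931 = 0.97631
CHF→TRY→KRW→CHF: 38.64 × 40.12 × 0.0005825 = 0.90301
CHF→INR→KRW→CHF: 107.6 × 13.46 × 0.0005825 = 0.84363
Maximum is NOK→TRY→KRW→NOK at 0.9763; no arbitrage — every cycle loses value.

0.9763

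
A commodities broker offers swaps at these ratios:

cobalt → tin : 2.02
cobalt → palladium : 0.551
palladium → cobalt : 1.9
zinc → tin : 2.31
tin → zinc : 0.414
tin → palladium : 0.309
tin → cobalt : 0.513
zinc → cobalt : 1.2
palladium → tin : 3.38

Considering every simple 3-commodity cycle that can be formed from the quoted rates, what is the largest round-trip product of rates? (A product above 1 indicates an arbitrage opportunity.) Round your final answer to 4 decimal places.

1.1859

tin→palladium→cobalt→tin: 0.309 × 1.9 × 2.02 = 1.18594
zinc→cobalt→tin→zinc: 1.2 × 2.02 × 0.414 = 1.00354
tin→cobalt→palladium→tin: 0.513 × 0.551 × 3.38 = 0.95540
Maximum is tin→palladium→cobalt→tin at 1.1859; arbitrage exists.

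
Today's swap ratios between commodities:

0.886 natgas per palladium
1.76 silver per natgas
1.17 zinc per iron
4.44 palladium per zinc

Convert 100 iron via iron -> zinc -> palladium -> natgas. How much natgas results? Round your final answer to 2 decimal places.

460.26

100 iron × 1.17 = 117 zinc
117 zinc × 4.44 = 519.48 palladium
519.48 palladium × 0.886 = 460.25928 natgas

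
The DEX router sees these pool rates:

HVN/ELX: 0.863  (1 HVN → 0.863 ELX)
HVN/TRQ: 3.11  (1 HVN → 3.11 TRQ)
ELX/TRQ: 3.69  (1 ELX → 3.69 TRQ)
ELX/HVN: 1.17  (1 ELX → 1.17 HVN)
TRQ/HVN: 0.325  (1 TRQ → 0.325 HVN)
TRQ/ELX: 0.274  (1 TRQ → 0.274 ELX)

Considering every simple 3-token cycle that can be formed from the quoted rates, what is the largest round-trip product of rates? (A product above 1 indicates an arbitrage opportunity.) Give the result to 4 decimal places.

TRQ→HVN→ELX→TRQ: 0.325 × 0.863 × 3.69 = 1.03495
TRQ→ELX→HVN→TRQ: 0.274 × 1.17 × 3.11 = 0.99700
Maximum is TRQ→HVN→ELX→TRQ at 1.0350; arbitrage exists.

1.0350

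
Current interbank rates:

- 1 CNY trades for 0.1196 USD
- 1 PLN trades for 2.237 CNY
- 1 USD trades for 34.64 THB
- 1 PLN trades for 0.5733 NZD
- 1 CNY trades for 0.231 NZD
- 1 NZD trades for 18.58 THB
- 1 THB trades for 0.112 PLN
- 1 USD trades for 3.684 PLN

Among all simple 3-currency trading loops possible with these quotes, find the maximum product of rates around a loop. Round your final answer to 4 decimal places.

NZD→THB→PLN→NZD: 18.58 × 0.112 × 0.5733 = 1.19301
USD→PLN→CNY→USD: 3.684 × 2.237 × 0.1196 = 0.98564
Maximum is NZD→THB→PLN→NZD at 1.1930; arbitrage exists.

1.1930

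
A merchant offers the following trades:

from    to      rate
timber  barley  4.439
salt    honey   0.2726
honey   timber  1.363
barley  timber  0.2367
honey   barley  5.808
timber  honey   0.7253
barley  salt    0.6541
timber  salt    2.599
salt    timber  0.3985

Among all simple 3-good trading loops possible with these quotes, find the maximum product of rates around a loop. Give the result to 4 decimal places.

timber→barley→salt→timber: 4.439 × 0.6541 × 0.3985 = 1.15706
honey→barley→salt→honey: 5.808 × 0.6541 × 0.2726 = 1.03561
timber→honey→barley→timber: 0.7253 × 5.808 × 0.2367 = 0.99711
timber→salt→honey→timber: 2.599 × 0.2726 × 1.363 = 0.96567
Maximum is timber→barley→salt→timber at 1.1571; arbitrage exists.

1.1571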